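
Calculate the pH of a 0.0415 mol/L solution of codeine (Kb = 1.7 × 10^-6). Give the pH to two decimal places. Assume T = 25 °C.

C18H21NO3 + H2O ⇌ C18H22NO3+ + OH-
From the ICE table, Kb = [OH-]²/(0.0415 − [OH-]) = 1.7 × 10^-6.
Since Kb ≪ C₀, [OH-] ≈ √(Kb·C₀) = 2.66 × 10^-4 M.
([OH-]/C₀ = 0.64% < 5%, so the approximation holds.)
pOH = −log(2.66 × 10^-4) = 3.58; pH = 14.00 − 3.58 = 10.42

pH = 10.42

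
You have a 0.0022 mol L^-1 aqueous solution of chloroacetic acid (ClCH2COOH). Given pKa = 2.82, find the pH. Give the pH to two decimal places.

ClCH2COOH ⇌ ClCH2COO- + H+
Ka = 10^(−2.82) = 1.51 × 10^-3
From the ICE table, Ka = [H+]²/(0.0022 − [H+]) = 1.51 × 10^-3.
[H+] is not negligible relative to C₀; solve [H+]² + 0.00151·[H+] − 3.32e-06 = 0.
[H+] = [−0.00151 + √(0.00151² + 1.33e-05)]/2 = 1.22 × 10^-3 M
pH = −log(1.22 × 10^-3) = 2.91

pH = 2.91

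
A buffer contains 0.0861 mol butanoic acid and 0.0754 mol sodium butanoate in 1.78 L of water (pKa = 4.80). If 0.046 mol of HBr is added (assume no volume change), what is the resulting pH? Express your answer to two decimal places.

pH = 4.15

Added H+ converts CH3(CH2)2COO- to CH3(CH2)2COOH: CH3(CH2)2COOH → 0.132 mol, CH3(CH2)2COO- → 0.0294 mol.
Henderson–Hasselbalch with mole ratio 0.0294/0.132: pH = 4.80 + (-0.652)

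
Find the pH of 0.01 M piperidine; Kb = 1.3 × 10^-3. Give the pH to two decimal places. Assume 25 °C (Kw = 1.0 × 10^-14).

C5H10NH + H2O ⇌ C5H10NH2+ + OH-
From the ICE table, Kb = x²/(0.01 − x) = 1.3 × 10^-3.
Here C₀/Kb ≈ 7.69, so the small-x approximation fails. Use the quadratic:
x = (−Kb + √(Kb² + 4·Kb·C₀))/2 = 3.01 × 10^-3 M
pOH = 2.52, so pH = 14.00 − pOH = 11.48

pH = 11.48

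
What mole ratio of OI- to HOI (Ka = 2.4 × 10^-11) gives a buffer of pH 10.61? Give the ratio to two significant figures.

ratio = 0.98

pKa = -log(2.4 × 10^-11) = 10.620
pH = pKa + log(r) ⇒ log(r) = 10.61 − 10.620 = -0.010
r = [OI-]/[HOI] = 10^(-0.010) = 0.977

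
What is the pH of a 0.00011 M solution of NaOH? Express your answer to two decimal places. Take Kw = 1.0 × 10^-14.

pH = 10.04

NaOH is a strong base; [OH-] = 0.00011 M.
pOH = -log(0.00011) = 3.96
pH = 14.00 - 3.96 = 10.04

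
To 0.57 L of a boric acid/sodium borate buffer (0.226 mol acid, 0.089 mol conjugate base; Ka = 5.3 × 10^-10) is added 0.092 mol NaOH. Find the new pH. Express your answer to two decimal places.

After neutralization: n(B(OH)3) = 0.134 mol, n(B(OH)4-) = 0.181 mol.
pKa = −log(5.3 × 10^-10) = 9.276
pH = pKa + log(n_B(OH)4-/n_B(OH)3) = 9.276 + log(0.181/0.134) = 9.276 + (+0.131)

pH = 9.41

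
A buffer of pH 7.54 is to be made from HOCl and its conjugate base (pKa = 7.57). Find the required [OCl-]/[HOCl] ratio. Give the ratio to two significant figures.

ratio = 0.93

pH = pKa + log(r) ⇒ log(r) = 7.54 − 7.57 = -0.03
r = [OCl-]/[HOCl] = 10^(-0.03) = 0.933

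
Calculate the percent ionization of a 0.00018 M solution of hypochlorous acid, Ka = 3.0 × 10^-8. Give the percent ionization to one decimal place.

1.3%

HOCl ⇌ OCl- + H+; let x = [H+] at equilibrium.
x ≈ √(Ka·C₀) = √(3.0 × 10^-8 × 0.00018) = 2.32 × 10^-6 M
% ionization = x/C₀ × 100% = 2.32 × 10^-6/0.00018 × 100% = 1.3%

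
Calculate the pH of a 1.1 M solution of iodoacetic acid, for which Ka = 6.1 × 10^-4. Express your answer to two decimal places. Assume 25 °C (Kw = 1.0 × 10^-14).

ICH2COOH ⇌ ICH2COO- + H+
Let x = [H+] at equilibrium. Ka = x²/(1.1 − x).
Assume x ≪ 1.1: x ≈ √(6.1 × 10^-4 × 1.1) = 2.59 × 10^-2 M
(x/C₀ = 2.4% < 5%, so the approximation holds.)
pH = −log(2.59 × 10^-2) = 1.59

pH = 1.59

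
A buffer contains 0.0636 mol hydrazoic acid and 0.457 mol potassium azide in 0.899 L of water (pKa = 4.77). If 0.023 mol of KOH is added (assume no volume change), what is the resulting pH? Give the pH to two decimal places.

pH = 5.84

After neutralization: n(HN3) = 0.0406 mol, n(N3-) = 0.48 mol.
pH = pKa + log(n_N3-/n_HN3) = 4.77 + log(0.48/0.0406) = 4.77 + (+1.073)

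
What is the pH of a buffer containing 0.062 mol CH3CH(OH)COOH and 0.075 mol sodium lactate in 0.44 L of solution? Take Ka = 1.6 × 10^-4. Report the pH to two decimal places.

pH = 3.88

pKa = −log(1.6 × 10^-4) = 3.796
Henderson–Hasselbalch: pH = pKa + log([CH3CH(OH)COO-]/[CH3CH(OH)COOH]) = 3.796 + log(0.075/0.062)
pH = 3.796 + (+0.083) = 3.88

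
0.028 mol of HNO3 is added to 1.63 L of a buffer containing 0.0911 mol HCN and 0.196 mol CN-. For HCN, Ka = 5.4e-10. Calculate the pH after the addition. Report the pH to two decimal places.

After neutralization: n(HCN) = 0.119 mol, n(CN-) = 0.168 mol.
pKa = −log(5.4 × 10^-10) = 9.268
Henderson–Hasselbalch with mole ratio 0.168/0.119: pH = 9.268 + (+0.150)

pH = 9.42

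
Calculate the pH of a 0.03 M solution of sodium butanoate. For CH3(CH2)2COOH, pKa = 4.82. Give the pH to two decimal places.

pH = 8.65

CH3(CH2)2COO- is the conjugate base of the weak acid CH3(CH2)2COOH.
Ka = 10^(−4.82) = 1.51 × 10^-5
Kb = Kw/Ka = 1.0×10^-14 / 1.51 × 10^-5 = 6.62 × 10^-10
Kb = [OH-]²/(0.03 − [OH-]) = 6.62 × 10^-10
Since Kb ≪ C₀, [OH-] ≈ √(Kb·C₀) = 4.46 × 10^-6 M.
([OH-]/C₀ = 0.015% < 5%, so the approximation holds.)
pOH = −log(4.46 × 10^-6) = 5.35; pH = 14.00 − 5.35 = 8.65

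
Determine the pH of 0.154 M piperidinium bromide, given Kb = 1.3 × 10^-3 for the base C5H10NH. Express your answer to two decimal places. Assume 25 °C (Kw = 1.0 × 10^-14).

C5H10NH2+ is the conjugate acid of the weak base C5H10NH.
Ka = Kw/Kb = 1.0×10^-14 / 1.3 × 10^-3 = 7.69 × 10^-12
Ka = [H+]²/(0.154 − [H+]) = 7.69 × 10^-12
Assume [H+] ≪ 0.154: [H+] ≈ √(7.69 × 10^-12 × 0.154) = 1.09 × 10^-6 M
Check: 0.00071% ionized — well under 5%, approximation valid.
pH = −log(1.09 × 10^-6) = 5.96

pH = 5.96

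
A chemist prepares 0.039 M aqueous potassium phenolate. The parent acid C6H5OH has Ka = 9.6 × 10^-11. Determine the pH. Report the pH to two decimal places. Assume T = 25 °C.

C6H5O- is the conjugate base of the weak acid C6H5OH.
Kb = Kw/Ka = 1.0×10^-14 / 9.6 × 10^-11 = 1.04 × 10^-4
Let x = [OH-] at equilibrium. Kb = x²/(0.039 − x).
x is not negligible relative to C₀; solve x² + 0.000104·x − 4.06e-06 = 0.
x = [−0.000104 + √(0.000104² + 1.62e-05)]/2 = 1.96 × 10^-3 M
pOH = −log(1.96 × 10^-3) = 2.71; pH = 14.00 − 2.71 = 11.29

pH = 11.29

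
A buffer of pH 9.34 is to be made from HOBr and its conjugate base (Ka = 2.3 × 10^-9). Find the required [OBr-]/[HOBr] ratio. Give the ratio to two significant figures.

ratio = 5.0

pKa = -log(2.3 × 10^-9) = 8.638
pH = pKa + log(r) ⇒ log(r) = 9.34 − 8.638 = +0.702
r = [OBr-]/[HOBr] = 10^(+0.702) = 5.04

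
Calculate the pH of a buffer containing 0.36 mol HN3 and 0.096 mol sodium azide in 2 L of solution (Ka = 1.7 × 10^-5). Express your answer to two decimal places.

pH = 4.20

pKa = −log(1.7 × 10^-5) = 4.770
pH = pKa + log([A⁻]/[HA]) = 4.770 + log(0.096/0.36)
pH = 4.770 + (-0.574) = 4.20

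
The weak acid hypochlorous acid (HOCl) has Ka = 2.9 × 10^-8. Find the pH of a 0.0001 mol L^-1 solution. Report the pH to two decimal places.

pH = 5.77

HOCl ⇌ OCl- + H+
Ka = [H+]²/(0.0001 − [H+]) = 2.9 × 10^-8
Neglecting [H+] in the denominator: [H+] = √(2.9 × 10^-8 × 0.0001) = 1.70 × 10^-6 M
([H+]/C₀ = 1.7% < 5%, so the approximation holds.)
pH = −log(1.70 × 10^-6) = 5.77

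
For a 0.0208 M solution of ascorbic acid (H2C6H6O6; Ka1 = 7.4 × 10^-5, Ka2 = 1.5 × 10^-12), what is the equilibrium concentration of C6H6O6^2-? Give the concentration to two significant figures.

First ionization gives [H+] ≈ [HC6H6O6-] = 1.20 × 10^-3 M.
Second step: Ka2 = [H+][C6H6O6^2-]/[HC6H6O6-] ≈ [C6H6O6^2-] (since [H+] ≈ [HC6H6O6-]).
So [C6H6O6^2-] ≈ Ka2.

1.5 × 10^-12 M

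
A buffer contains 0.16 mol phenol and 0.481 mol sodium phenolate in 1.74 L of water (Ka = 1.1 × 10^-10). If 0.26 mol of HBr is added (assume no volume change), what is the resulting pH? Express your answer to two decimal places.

pH = 9.68

After neutralization: n(C6H5OH) = 0.42 mol, n(C6H5O-) = 0.221 mol.
pKa = −log(1.1 × 10^-10) = 9.959
pH = pKa + log(n_C6H5O-/n_C6H5OH) = 9.959 + log(0.221/0.42) = 9.959 + (-0.279)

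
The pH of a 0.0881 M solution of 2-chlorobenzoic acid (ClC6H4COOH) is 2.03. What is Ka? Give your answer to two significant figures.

[H+] = 10^(-2.03) = 9.33 × 10^-3 M
At equilibrium [HA] = 0.0881 − 9.33 × 10^-3 = 7.88 × 10^-2 M
Ka = [H+][A-]/[HA] = (9.33 × 10^-3)² / 7.88 × 10^-2 = 1.1 × 10^-3

Ka = 1.1 × 10^-3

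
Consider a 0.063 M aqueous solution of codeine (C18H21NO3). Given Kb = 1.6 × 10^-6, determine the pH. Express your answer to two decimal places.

C18H21NO3 + H2O ⇌ C18H22NO3+ + OH-
From the ICE table, Kb = [OH-]²/(0.063 − [OH-]) = 1.6 × 10^-6.
Since Kb ≪ C₀, [OH-] ≈ √(Kb·C₀) = 3.17 × 10^-4 M.
pOH = 3.50, so pH = 14.00 − pOH = 10.50

pH = 10.50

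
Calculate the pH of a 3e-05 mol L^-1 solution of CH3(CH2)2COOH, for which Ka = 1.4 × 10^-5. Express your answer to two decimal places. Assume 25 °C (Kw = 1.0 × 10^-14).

CH3(CH2)2COOH ⇌ CH3(CH2)2COO- + H+
From the ICE table, Ka = [H+]²/(3e-05 − [H+]) = 1.4 × 10^-5.
The 5% rule fails; solving [H+]² + Ka·[H+] − Ka·C₀ = 0 exactly:
[H+] = [−1.4e-05 + √(1.4e-05² + 1.68e-09)]/2 = 1.47 × 10^-5 M
pH = −log(1.47 × 10^-5) = 4.83

pH = 4.83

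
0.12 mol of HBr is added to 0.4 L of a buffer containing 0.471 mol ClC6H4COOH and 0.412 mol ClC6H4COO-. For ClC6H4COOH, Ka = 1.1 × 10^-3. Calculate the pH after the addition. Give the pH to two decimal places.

After neutralization: n(ClC6H4COOH) = 0.591 mol, n(ClC6H4COO-) = 0.292 mol.
pKa = −log(1.1 × 10^-3) = 2.959
pH = pKa + log(n_ClC6H4COO-/n_ClC6H4COOH) = 2.959 + log(0.292/0.591) = 2.959 + (-0.306)

pH = 2.65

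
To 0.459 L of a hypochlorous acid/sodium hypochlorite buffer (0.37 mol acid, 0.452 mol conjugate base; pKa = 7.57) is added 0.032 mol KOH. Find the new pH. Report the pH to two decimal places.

After neutralization: n(HOCl) = 0.338 mol, n(OCl-) = 0.484 mol.
pH = pKa + log([A⁻]/[HA]) = 7.57 + log(0.484/0.338) = 7.57 +0.156

pH = 7.73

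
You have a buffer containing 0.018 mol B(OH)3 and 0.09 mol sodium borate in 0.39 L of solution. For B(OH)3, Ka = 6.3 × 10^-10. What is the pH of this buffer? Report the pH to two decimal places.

pH = 9.90

pKa = −log(6.3 × 10^-10) = 9.201
Henderson–Hasselbalch: pH = pKa + log([B(OH)4-]/[B(OH)3]) = 9.201 + log(0.09/0.018)
pH = 9.201 + (+0.699) = 9.90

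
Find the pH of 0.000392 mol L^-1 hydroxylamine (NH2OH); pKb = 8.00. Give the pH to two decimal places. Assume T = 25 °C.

NH2OH + H2O ⇌ NH3OH+ + OH-
Kb = 10^(−8.00) = 1.00 × 10^-8
Kb = [OH-]²/(0.000392 − [OH-]) = 1.00 × 10^-8
Neglecting [OH-] in the denominator: [OH-] = √(1.00 × 10^-8 × 0.000392) = 1.98 × 10^-6 M
pOH = 5.70, so pH = 14.00 − pOH = 8.30

pH = 8.30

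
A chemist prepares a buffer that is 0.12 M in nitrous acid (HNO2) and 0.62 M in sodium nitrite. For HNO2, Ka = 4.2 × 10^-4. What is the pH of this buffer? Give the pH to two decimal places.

pKa = −log(4.2 × 10^-4) = 3.377
pH = pKa + log([A⁻]/[HA]) = 3.377 + log(0.62/0.12)
pH = 3.377 + (+0.713) = 4.09

pH = 4.09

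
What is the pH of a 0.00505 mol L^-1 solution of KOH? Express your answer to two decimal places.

pH = 11.70

KOH is a strong base; [OH-] = 0.00505 M.
pOH = -log(0.00505) = 2.30
pH = 14.00 - 2.30 = 11.70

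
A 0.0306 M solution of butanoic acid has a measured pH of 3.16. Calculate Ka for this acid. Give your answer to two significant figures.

Ka = 1.6 × 10^-5

[H+] = 10^(-3.16) = 6.92 × 10^-4 M
At equilibrium [HA] = 0.0306 − 6.92 × 10^-4 = 2.99 × 10^-2 M
Ka = [H+][A-]/[HA] = (6.92 × 10^-4)² / 2.99 × 10^-2 = 1.6 × 10^-5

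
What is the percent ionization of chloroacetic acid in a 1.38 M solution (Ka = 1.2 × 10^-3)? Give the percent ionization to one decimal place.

2.9%

ClCH2COOH ⇌ ClCH2COO- + H+; let x = [H+] at equilibrium.
x ≈ √(Ka·C₀) = √(1.2 × 10^-3 × 1.38) = 4.07 × 10^-2 M
Fraction ionized = 4.07 × 10^-2 / 1.38 = 0.0295 → 2.9%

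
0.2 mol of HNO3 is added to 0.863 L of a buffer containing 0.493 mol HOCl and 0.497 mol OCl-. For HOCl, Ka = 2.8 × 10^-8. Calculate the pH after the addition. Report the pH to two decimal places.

After neutralization: n(HOCl) = 0.693 mol, n(OCl-) = 0.297 mol.
pKa = −log(2.8 × 10^-8) = 7.553
pH = pKa + log(n_OCl-/n_HOCl) = 7.553 + log(0.297/0.693) = 7.553 + (-0.368)

pH = 7.18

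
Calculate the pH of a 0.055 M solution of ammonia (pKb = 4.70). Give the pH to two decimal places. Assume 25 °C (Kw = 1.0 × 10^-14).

NH3 + H2O ⇌ NH4+ + OH-
Kb = 10^(−4.70) = 2.00 × 10^-5
Kb = [OH-]²/(0.055 − [OH-]) = 2.00 × 10^-5
Since Kb ≪ C₀, [OH-] ≈ √(Kb·C₀) = 1.05 × 10^-3 M.
pOH = 2.98, so pH = 14.00 − pOH = 11.02

pH = 11.02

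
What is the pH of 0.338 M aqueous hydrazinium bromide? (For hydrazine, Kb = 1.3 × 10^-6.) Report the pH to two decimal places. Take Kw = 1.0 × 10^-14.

N2H5+ is the conjugate acid of the weak base N2H4.
Ka = Kw/Kb = 1.0×10^-14 / 1.3 × 10^-6 = 7.69 × 10^-9
From the ICE table, Ka = x²/(0.338 − x) = 7.69 × 10^-9.
Assume x ≪ 0.338: x ≈ √(7.69 × 10^-9 × 0.338) = 5.10 × 10^-5 M
(x/C₀ = 0.015% < 5%, so the approximation holds.)
pH = −log(5.10 × 10^-5) = 4.29

pH = 4.29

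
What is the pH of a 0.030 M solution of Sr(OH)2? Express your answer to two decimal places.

Sr(OH)2 is a strong base (each formula unit releases 2 OH-); [OH-] = 0.06 M.
pOH = -log(0.06) = 1.22
pH = 14.00 - 1.22 = 12.78

pH = 12.78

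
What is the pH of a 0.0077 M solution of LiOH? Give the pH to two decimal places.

pH = 11.89

LiOH is a strong base; [OH-] = 0.0077 M.
pOH = -log(0.0077) = 2.11
pH = 14.00 - 2.11 = 11.89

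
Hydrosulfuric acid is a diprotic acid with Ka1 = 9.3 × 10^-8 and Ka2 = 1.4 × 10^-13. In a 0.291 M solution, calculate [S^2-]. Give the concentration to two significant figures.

1.4 × 10^-13 M

First ionization gives [H+] ≈ [HS-] = 1.65 × 10^-4 M.
Second step: Ka2 = [H+][S^2-]/[HS-] ≈ [S^2-] (since [H+] ≈ [HS-]).
So [S^2-] ≈ Ka2.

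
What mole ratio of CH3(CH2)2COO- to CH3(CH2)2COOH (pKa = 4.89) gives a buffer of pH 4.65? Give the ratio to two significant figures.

ratio = 0.58

pH = pKa + log(r) ⇒ log(r) = 4.65 − 4.89 = -0.24
r = [CH3(CH2)2COO-]/[CH3(CH2)2COOH] = 10^(-0.24) = 0.575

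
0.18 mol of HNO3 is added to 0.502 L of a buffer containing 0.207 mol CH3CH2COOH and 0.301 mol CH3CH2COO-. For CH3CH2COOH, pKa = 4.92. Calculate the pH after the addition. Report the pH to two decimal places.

pH = 4.42

After neutralization: n(CH3CH2COOH) = 0.387 mol, n(CH3CH2COO-) = 0.121 mol.
pH = pKa + log([A⁻]/[HA]) = 4.92 + log(0.121/0.387) = 4.92 -0.505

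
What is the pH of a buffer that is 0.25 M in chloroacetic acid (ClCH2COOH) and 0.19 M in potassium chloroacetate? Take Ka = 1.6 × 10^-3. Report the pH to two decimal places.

pKa = −log(1.6 × 10^-3) = 2.796
Using pH = pKa + log([base]/[acid]) with [base]/[acid] = 0.19/0.25:
pH = 2.796 + (-0.119) = 2.68

pH = 2.68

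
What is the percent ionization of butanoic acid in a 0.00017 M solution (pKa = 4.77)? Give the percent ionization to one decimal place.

27.0%

CH3(CH2)2COOH ⇌ CH3(CH2)2COO- + H+; let x = [H+] at equilibrium.
Ka = 10^(−4.77) = 1.70 × 10^-5
Solve x² + 1.7e-05x − 2.89e-09 = 0 → x = 4.59 × 10^-5 M
Fraction ionized = 4.59 × 10^-5 / 0.00017 = 0.2700 → 27.0%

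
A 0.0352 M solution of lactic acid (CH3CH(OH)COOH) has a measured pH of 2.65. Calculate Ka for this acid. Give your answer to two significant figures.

Ka = 1.5 × 10^-4

[H+] = 10^(-2.65) = 2.24 × 10^-3 M
At equilibrium [HA] = 0.0352 − 2.24 × 10^-3 = 3.30 × 10^-2 M
Ka = [H+][A-]/[HA] = (2.24 × 10^-3)² / 3.30 × 10^-2 = 1.5 × 10^-4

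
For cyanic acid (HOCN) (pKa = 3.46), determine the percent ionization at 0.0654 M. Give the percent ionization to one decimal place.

7.0%

HOCN ⇌ OCN- + H+; let x = [H+] at equilibrium.
Ka = 10^(−3.46) = 3.47 × 10^-4
Solve x² + 0.000347x − 2.27e-05 = 0 → x = 4.59 × 10^-3 M
% ionization = x/C₀ × 100% = 4.59 × 10^-3/0.0654 × 100% = 7.0%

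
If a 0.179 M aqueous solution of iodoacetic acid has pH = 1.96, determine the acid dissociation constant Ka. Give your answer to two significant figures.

Ka = 7.2 × 10^-4

[H+] = 10^(-1.96) = 1.10 × 10^-2 M
At equilibrium [HA] = 0.179 − 1.10 × 10^-2 = 1.68 × 10^-1 M
Ka = [H+][A-]/[HA] = (1.10 × 10^-2)² / 1.68 × 10^-1 = 7.2 × 10^-4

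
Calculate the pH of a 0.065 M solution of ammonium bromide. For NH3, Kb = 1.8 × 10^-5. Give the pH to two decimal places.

pH = 5.22

NH4+ is the conjugate acid of the weak base NH3.
Ka = Kw/Kb = 1.0×10^-14 / 1.8 × 10^-5 = 5.56 × 10^-10
Let x = [H+] at equilibrium. Ka = x²/(0.065 − x).
Neglecting x in the denominator: x = √(5.56 × 10^-10 × 0.065) = 6.01 × 10^-6 M
pH = −log[H+] = −log(6.01 × 10^-6) = 5.22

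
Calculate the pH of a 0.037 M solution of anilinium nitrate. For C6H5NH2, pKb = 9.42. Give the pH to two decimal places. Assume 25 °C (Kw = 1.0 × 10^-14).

C6H5NH3+ is the conjugate acid of the weak base C6H5NH2.
Kb = 10^(−9.42) = 3.80 × 10^-10
Ka = Kw/Kb = 1.0×10^-14 / 3.80 × 10^-10 = 2.63 × 10^-5
Let x = [H+] at equilibrium. Ka = x²/(0.037 − x).
Neglecting x in the denominator: x = √(2.63 × 10^-5 × 0.037) = 9.86 × 10^-4 M
Check: 2.7% ionized — well under 5%, approximation valid.
pH = −log(9.86 × 10^-4) = 3.01

pH = 3.01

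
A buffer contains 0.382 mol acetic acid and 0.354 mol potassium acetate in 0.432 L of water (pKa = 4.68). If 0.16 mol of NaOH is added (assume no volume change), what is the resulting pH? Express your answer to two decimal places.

pH = 5.04

OH- converts CH3COOH to CH3COO-: CH3COOH → 0.222 mol, CH3COO- → 0.514 mol.
pH = pKa + log(n_CH3COO-/n_CH3COOH) = 4.68 + log(0.514/0.222) = 4.68 + (+0.365)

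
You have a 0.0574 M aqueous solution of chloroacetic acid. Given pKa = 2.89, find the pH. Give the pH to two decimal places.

ClCH2COOH ⇌ ClCH2COO- + H+
Ka = 10^(−2.89) = 1.29 × 10^-3
Ka = x²/(0.0574 − x) = 1.29 × 10^-3
The 5% rule fails; solving x² + Ka·x − Ka·C₀ = 0 exactly:
x = [−0.00129 + √(0.00129² + 0.000296)]/2 = 7.98 × 10^-3 M
pH = −log[H+] = −log(7.98 × 10^-3) = 2.10

pH = 2.10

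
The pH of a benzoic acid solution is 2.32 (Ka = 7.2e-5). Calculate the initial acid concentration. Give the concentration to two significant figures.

C₀ = 3.2 × 10^-1 M

[H+] = 10^(-2.32) = 4.79 × 10^-3 M = x
Ka = x²/(C₀ − x) ⇒ C₀ = x + x²/Ka
C₀ = 4.79 × 10^-3 + (4.79 × 10^-3)²/(7.2 × 10^-5) = 3.23 × 10^-1 M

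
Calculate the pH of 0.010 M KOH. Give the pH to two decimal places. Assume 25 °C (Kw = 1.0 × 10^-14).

pH = 12.00

KOH is a strong base; [OH-] = 0.01 M.
pOH = -log(0.01) = 2.00
pH = 14.00 - 2.00 = 12.00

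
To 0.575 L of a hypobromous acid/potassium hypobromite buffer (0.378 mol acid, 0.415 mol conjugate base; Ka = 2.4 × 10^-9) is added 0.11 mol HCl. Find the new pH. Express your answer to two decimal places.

After neutralization: n(HOBr) = 0.488 mol, n(OBr-) = 0.305 mol.
pKa = −log(2.4 × 10^-9) = 8.620
pH = pKa + log([A⁻]/[HA]) = 8.620 + log(0.305/0.488) = 8.620 -0.204

pH = 8.42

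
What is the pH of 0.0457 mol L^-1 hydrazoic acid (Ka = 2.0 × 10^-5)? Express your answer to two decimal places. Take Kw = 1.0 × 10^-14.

HN3 ⇌ N3- + H+
Ka = [H+]²/(0.0457 − [H+]) = 2.0 × 10^-5
Neglecting [H+] in the denominator: [H+] = √(2.0 × 10^-5 × 0.0457) = 9.56 × 10^-4 M
Check: 2.1% ionized — well under 5%, approximation valid.
pH = −log(9.56 × 10^-4) = 3.02

pH = 3.02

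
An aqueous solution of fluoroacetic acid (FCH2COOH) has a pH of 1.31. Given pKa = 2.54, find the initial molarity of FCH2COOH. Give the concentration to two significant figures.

[H+] = 10^(-1.31) = 4.90 × 10^-2 M = x
Ka = 10^(−2.54) = 2.88 × 10^-3
Ka = x²/(C₀ − x) ⇒ C₀ = x + x²/Ka
C₀ = 4.90 × 10^-2 + (4.90 × 10^-2)²/(2.88 × 10^-3) = 8.83 × 10^-1 M

C₀ = 8.8 × 10^-1 M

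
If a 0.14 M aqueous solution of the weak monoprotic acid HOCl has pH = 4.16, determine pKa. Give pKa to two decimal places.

[H+] = 10^(-4.16) = 6.92 × 10^-5 M
At equilibrium [HA] = 0.14 − 6.92 × 10^-5 = 1.40 × 10^-1 M
Ka = [H+][A-]/[HA] = (6.92 × 10^-5)² / 1.40 × 10^-1 = 3.42 × 10^-8
pKa = -log(3.42 × 10^-8) = 7.47

pKa = 7.47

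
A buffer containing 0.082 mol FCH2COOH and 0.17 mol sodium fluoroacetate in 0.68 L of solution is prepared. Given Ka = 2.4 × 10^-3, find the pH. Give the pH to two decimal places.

pKa = −log(2.4 × 10^-3) = 2.620
pH = pKa + log([A⁻]/[HA]) = 2.620 + log(0.17/0.082)
pH = 2.620 + (+0.317) = 2.94

pH = 2.94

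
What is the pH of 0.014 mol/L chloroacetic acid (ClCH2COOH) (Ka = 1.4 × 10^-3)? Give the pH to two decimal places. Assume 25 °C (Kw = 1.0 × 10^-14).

ClCH2COOH ⇌ ClCH2COO- + H+
Ka = [H+]²/(0.014 − [H+]) = 1.4 × 10^-3
The 5% rule fails; solving [H+]² + Ka·[H+] − Ka·C₀ = 0 exactly:
[H+] = (−Ka + √(Ka² + 4·Ka·C₀))/2 = 3.78 × 10^-3 M
pH = −log(3.78 × 10^-3) = 2.42

pH = 2.42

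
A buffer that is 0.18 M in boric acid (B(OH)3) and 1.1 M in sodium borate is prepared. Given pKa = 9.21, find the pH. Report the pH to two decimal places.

pH = 10.00

Using pH = pKa + log([base]/[acid]) with [base]/[acid] = 1.1/0.18:
pH = 9.21 + (+0.786) = 10.00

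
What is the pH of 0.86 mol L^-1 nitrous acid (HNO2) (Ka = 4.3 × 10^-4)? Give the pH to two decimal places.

HNO2 ⇌ NO2- + H+
From the ICE table, Ka = [H+]²/(0.86 − [H+]) = 4.3 × 10^-4.
Since Ka ≪ C₀, [H+] ≈ √(Ka·C₀) = 1.92 × 10^-2 M.
pH = −log(1.92 × 10^-2) = 1.72

pH = 1.72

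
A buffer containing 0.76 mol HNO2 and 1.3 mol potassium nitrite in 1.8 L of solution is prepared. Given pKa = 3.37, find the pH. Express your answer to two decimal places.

pH = pKa + log([A⁻]/[HA]) = 3.37 + log(1.3/0.76)
pH = 3.37 + (+0.233) = 3.60

pH = 3.60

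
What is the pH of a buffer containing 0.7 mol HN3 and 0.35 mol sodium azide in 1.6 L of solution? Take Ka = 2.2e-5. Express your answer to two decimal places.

pH = 4.36

pKa = −log(2.2 × 10^-5) = 4.658
Using pH = pKa + log([base]/[acid]) with [base]/[acid] = 0.35/0.7:
pH = 4.658 + (-0.301) = 4.36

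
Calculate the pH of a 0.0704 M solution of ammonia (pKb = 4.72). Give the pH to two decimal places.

pH = 11.06

NH3 + H2O ⇌ NH4+ + OH-
Kb = 10^(−4.72) = 1.91 × 10^-5
From the ICE table, Kb = [OH-]²/(0.0704 − [OH-]) = 1.91 × 10^-5.
Neglecting [OH-] in the denominator: [OH-] = √(1.91 × 10^-5 × 0.0704) = 1.16 × 10^-3 M
([OH-]/C₀ = 1.6% < 5%, so the approximation holds.)
pOH = 2.94, so pH = 14.00 − pOH = 11.06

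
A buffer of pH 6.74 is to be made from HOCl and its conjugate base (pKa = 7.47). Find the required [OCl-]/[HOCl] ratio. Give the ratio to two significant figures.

pH = pKa + log(r) ⇒ log(r) = 6.74 − 7.47 = -0.73
r = [OCl-]/[HOCl] = 10^(-0.73) = 0.186

ratio = 0.19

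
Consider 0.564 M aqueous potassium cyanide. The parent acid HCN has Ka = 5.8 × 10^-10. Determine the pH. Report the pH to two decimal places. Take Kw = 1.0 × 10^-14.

CN- is the conjugate base of the weak acid HCN.
Kb = Kw/Ka = 1.0×10^-14 / 5.8 × 10^-10 = 1.72 × 10^-5
From the ICE table, Kb = [OH-]²/(0.564 − [OH-]) = 1.72 × 10^-5.
Since Kb ≪ C₀, [OH-] ≈ √(Kb·C₀) = 3.11 × 10^-3 M.
([OH-]/C₀ = 0.55% < 5%, so the approximation holds.)
pOH = −log(3.11 × 10^-3) = 2.51; pH = 14.00 − 2.51 = 11.49

pH = 11.49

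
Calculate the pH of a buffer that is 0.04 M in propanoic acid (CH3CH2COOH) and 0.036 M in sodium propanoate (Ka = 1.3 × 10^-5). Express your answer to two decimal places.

pH = 4.84

pKa = −log(1.3 × 10^-5) = 4.886
pH = pKa + log([A⁻]/[HA]) = 4.886 + log(0.036/0.04)
pH = 4.886 + (-0.046) = 4.84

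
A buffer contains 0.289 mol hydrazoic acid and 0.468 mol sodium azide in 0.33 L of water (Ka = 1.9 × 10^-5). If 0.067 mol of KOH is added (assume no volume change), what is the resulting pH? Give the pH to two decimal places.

After neutralization: n(HN3) = 0.222 mol, n(N3-) = 0.535 mol.
pKa = −log(1.9 × 10^-5) = 4.721
pH = pKa + log(n_N3-/n_HN3) = 4.721 + log(0.535/0.222) = 4.721 + (+0.382)

pH = 5.10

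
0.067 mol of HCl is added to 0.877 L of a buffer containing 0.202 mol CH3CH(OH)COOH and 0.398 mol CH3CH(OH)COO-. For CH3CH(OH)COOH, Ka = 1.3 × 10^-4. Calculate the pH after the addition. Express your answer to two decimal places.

Added H+ converts CH3CH(OH)COO- to CH3CH(OH)COOH: CH3CH(OH)COOH → 0.269 mol, CH3CH(OH)COO- → 0.331 mol.
pKa = −log(1.3 × 10^-4) = 3.886
pH = pKa + log([A⁻]/[HA]) = 3.886 + log(0.331/0.269) = 3.886 +0.090

pH = 3.98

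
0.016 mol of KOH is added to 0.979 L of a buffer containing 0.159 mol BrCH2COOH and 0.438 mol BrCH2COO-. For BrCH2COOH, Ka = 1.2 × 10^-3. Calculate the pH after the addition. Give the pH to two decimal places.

pH = 3.42

OH- converts BrCH2COOH to BrCH2COO-: BrCH2COOH → 0.143 mol, BrCH2COO- → 0.454 mol.
pKa = −log(1.2 × 10^-3) = 2.921
Henderson–Hasselbalch with mole ratio 0.454/0.143: pH = 2.921 + (+0.502)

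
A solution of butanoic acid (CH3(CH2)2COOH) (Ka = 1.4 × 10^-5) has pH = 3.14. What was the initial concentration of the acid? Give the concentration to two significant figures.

C₀ = 3.8 × 10^-2 M

[H+] = 10^(-3.14) = 7.24 × 10^-4 M = x
Ka = x²/(C₀ − x) ⇒ C₀ = x + x²/Ka
C₀ = 7.24 × 10^-4 + (7.24 × 10^-4)²/(1.4 × 10^-5) = 3.82 × 10^-2 M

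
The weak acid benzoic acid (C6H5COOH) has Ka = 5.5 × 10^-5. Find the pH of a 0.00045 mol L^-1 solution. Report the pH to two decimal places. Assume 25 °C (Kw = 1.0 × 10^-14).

C6H5COOH ⇌ C6H5COO- + H+
From the ICE table, Ka = x²/(0.00045 − x) = 5.5 × 10^-5.
The 5% rule fails; solving x² + Ka·x − Ka·C₀ = 0 exactly:
x = [−5.5e-05 + √(5.5e-05² + 9.9e-08)]/2 = 1.32 × 10^-4 M
pH = −log(1.32 × 10^-4) = 3.88

pH = 3.88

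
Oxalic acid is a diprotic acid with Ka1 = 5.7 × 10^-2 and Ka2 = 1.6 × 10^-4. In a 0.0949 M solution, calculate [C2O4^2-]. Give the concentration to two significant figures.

1.6 × 10^-4 M

First ionization gives [H+] ≈ [HC2O4-] = 5.04 × 10^-2 M.
Second step: Ka2 = [H+][C2O4^2-]/[HC2O4-] ≈ [C2O4^2-] (since [H+] ≈ [HC2O4-]).
So [C2O4^2-] ≈ Ka2.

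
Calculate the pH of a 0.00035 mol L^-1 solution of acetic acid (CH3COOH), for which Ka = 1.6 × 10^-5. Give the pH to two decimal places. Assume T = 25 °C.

CH3COOH ⇌ CH3COO- + H+
From the ICE table, Ka = [H+]²/(0.00035 − [H+]) = 1.6 × 10^-5.
[H+] is not negligible relative to C₀; solve [H+]² + 1.6e-05·[H+] − 5.6e-09 = 0.
[H+] = (−Ka + √(Ka² + 4·Ka·C₀))/2 = 6.73 × 10^-5 M
pH = −log(6.73 × 10^-5) = 4.17

pH = 4.17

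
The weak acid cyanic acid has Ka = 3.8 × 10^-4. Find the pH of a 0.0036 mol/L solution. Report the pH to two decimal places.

HOCN ⇌ OCN- + H+
From the ICE table, Ka = x²/(0.0036 − x) = 3.8 × 10^-4.
x is not negligible relative to C₀; solve x² + 0.00038·x − 1.37e-06 = 0.
x = (−Ka + √(Ka² + 4·Ka·C₀))/2 = 9.95 × 10^-4 M
pH = −log(9.95 × 10^-4) = 3.00

pH = 3.00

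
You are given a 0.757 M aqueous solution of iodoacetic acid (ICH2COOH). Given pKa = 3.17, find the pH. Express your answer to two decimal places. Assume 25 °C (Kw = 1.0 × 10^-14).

pH = 1.65

ICH2COOH ⇌ ICH2COO- + H+
Ka = 10^(−3.17) = 6.76 × 10^-4
From the ICE table, Ka = x²/(0.757 − x) = 6.76 × 10^-4.
Assume x ≪ 0.757: x ≈ √(6.76 × 10^-4 × 0.757) = 2.26 × 10^-2 M
pH = −log(2.26 × 10^-2) = 1.65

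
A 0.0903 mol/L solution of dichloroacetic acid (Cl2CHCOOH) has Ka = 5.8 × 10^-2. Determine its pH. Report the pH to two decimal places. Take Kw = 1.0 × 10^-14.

pH = 1.31

Cl2CHCOOH ⇌ Cl2CHCOO- + H+
Ka = x²/(0.0903 − x) = 5.8 × 10^-2
The 5% rule fails; solving x² + Ka·x − Ka·C₀ = 0 exactly:
x = [−0.058 + √(0.058² + 0.0209)]/2 = 4.90 × 10^-2 M
pH = −log[H+] = −log(4.90 × 10^-2) = 1.31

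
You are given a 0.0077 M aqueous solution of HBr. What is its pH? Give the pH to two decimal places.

HBr is a strong acid and dissociates completely, so [H+] = 0.0077 M.
pH = -log(0.0077) = 2.11

pH = 2.11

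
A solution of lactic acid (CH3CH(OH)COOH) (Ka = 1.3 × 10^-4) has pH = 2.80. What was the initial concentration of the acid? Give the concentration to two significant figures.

[H+] = 10^(-2.80) = 1.58 × 10^-3 M = x
Ka = x²/(C₀ − x) ⇒ C₀ = x + x²/Ka
C₀ = 1.58 × 10^-3 + (1.58 × 10^-3)²/(1.3 × 10^-4) = 2.08 × 10^-2 M

C₀ = 2.1 × 10^-2 M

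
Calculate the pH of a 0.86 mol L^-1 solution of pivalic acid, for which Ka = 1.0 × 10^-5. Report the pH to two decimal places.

pH = 2.53

(CH3)3CCOOH ⇌ (CH3)3CCOO- + H+
From the ICE table, Ka = x²/(0.86 − x) = 1.0 × 10^-5.
Assume x ≪ 0.86: x ≈ √(1.0 × 10^-5 × 0.86) = 2.93 × 10^-3 M
(x/C₀ = 0.34% < 5%, so the approximation holds.)
pH = −log[H+] = −log(2.93 × 10^-3) = 2.53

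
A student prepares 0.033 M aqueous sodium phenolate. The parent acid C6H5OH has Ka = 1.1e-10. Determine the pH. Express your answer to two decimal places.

C6H5O- is the conjugate base of the weak acid C6H5OH.
Kb = Kw/Ka = 1.0×10^-14 / 1.1 × 10^-10 = 9.09 × 10^-5
Kb = [OH-]²/(0.033 − [OH-]) = 9.09 × 10^-5
Here C₀/Kb ≈ 363, so the small-[OH-] approximation fails. Use the quadratic:
[OH-] = [−9.09e-05 + √(9.09e-05² + 1.2e-05)]/2 = 1.69 × 10^-3 M
pOH = −log(1.69 × 10^-3) = 2.77; pH = 14.00 − 2.77 = 11.23

pH = 11.23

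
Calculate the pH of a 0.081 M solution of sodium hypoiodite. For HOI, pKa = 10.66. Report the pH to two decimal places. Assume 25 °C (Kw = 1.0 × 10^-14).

pH = 11.77

OI- is the conjugate base of the weak acid HOI.
Ka = 10^(−10.66) = 2.19 × 10^-11
Kb = Kw/Ka = 1.0×10^-14 / 2.19 × 10^-11 = 4.57 × 10^-4
Kb = [OH-]²/(0.081 − [OH-]) = 4.57 × 10^-4
[OH-] is not negligible relative to C₀; solve [OH-]² + 0.000457·[OH-] − 3.7e-05 = 0.
[OH-] = [−0.000457 + √(0.000457² + 0.000148)]/2 = 5.86 × 10^-3 M
pOH = −log(5.86 × 10^-3) = 2.23; pH = 14.00 − 2.23 = 11.77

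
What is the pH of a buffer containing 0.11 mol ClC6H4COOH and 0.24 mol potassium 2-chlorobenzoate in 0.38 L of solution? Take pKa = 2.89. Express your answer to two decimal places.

pH = 3.23

Henderson–Hasselbalch: pH = pKa + log([ClC6H4COO-]/[ClC6H4COOH]) = 2.89 + log(0.24/0.11)
pH = 2.89 + (+0.339) = 3.23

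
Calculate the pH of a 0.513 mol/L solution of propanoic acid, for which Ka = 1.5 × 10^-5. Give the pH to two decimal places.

pH = 2.56

CH3CH2COOH ⇌ CH3CH2COO- + H+
From the ICE table, Ka = x²/(0.513 − x) = 1.5 × 10^-5.
Assume x ≪ 0.513: x ≈ √(1.5 × 10^-5 × 0.513) = 2.77 × 10^-3 M
pH = −log[H+] = −log(2.77 × 10^-3) = 2.56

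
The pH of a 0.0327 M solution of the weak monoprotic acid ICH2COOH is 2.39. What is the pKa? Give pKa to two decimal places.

pKa = 3.24

[H+] = 10^(-2.39) = 4.07 × 10^-3 M
At equilibrium [HA] = 0.0327 − 4.07 × 10^-3 = 2.86 × 10^-2 M
Ka = [H+][A-]/[HA] = (4.07 × 10^-3)² / 2.86 × 10^-2 = 5.79 × 10^-4
pKa = -log(5.79 × 10^-4) = 3.24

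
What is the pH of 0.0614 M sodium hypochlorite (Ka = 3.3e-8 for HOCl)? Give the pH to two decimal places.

pH = 10.13

OCl- is the conjugate base of the weak acid HOCl.
Kb = Kw/Ka = 1.0×10^-14 / 3.3 × 10^-8 = 3.03 × 10^-7
Kb = [OH-]²/(0.0614 − [OH-]) = 3.03 × 10^-7
Neglecting [OH-] in the denominator: [OH-] = √(3.03 × 10^-7 × 0.0614) = 1.36 × 10^-4 M
pOH = 3.87, so pH = 14.00 − pOH = 10.13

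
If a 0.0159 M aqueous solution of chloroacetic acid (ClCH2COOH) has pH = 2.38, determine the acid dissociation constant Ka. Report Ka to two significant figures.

[H+] = 10^(-2.38) = 4.17 × 10^-3 M
At equilibrium [HA] = 0.0159 − 4.17 × 10^-3 = 1.17 × 10^-2 M
Ka = [H+][A-]/[HA] = (4.17 × 10^-3)² / 1.17 × 10^-2 = 1.5 × 10^-3

Ka = 1.5 × 10^-3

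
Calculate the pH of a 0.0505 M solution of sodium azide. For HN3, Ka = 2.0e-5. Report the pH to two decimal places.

N3- is the conjugate base of the weak acid HN3.
Kb = Kw/Ka = 1.0×10^-14 / 2.0 × 10^-5 = 5.00 × 10^-10
Kb = [OH-]²/(0.0505 − [OH-]) = 5.00 × 10^-10
Since Kb ≪ C₀, [OH-] ≈ √(Kb·C₀) = 5.02 × 10^-6 M.
pOH = −log(5.02 × 10^-6) = 5.30; pH = 14.00 − 5.30 = 8.70

pH = 8.70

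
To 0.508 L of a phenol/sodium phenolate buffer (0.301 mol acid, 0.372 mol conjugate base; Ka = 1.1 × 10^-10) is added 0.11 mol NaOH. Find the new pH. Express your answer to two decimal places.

pH = 10.36

OH- converts C6H5OH to C6H5O-: C6H5OH → 0.191 mol, C6H5O- → 0.482 mol.
pKa = −log(1.1 × 10^-10) = 9.959
Henderson–Hasselbalch with mole ratio 0.482/0.191: pH = 9.959 + (+0.402)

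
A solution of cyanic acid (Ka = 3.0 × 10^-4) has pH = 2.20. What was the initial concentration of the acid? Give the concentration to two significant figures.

C₀ = 1.4 × 10^-1 M

[H+] = 10^(-2.20) = 6.31 × 10^-3 M = x
Ka = x²/(C₀ − x) ⇒ C₀ = x + x²/Ka
C₀ = 6.31 × 10^-3 + (6.31 × 10^-3)²/(3.0 × 10^-4) = 1.39 × 10^-1 M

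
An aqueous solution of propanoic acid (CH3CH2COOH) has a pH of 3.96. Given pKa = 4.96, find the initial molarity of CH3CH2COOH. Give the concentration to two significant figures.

[H+] = 10^(-3.96) = 1.10 × 10^-4 M = x
Ka = 10^(−4.96) = 1.10 × 10^-5
Ka = x²/(C₀ − x) ⇒ C₀ = x + x²/Ka
C₀ = 1.10 × 10^-4 + (1.10 × 10^-4)²/(1.10 × 10^-5) = 1.21 × 10^-3 M

C₀ = 1.2 × 10^-3 M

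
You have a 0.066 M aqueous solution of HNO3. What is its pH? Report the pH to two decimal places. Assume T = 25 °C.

pH = 1.18

HNO3 is a strong acid and dissociates completely, so [H+] = 0.066 M.
pH = -log(0.066) = 1.18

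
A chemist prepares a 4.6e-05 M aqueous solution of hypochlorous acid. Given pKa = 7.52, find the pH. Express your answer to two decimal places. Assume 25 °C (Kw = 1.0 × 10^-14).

HOCl ⇌ OCl- + H+
Ka = 10^(−7.52) = 3.02 × 10^-8
From the ICE table, Ka = x²/(4.6e-05 − x) = 3.02 × 10^-8.
Neglecting x in the denominator: x = √(3.02 × 10^-8 × 4.6e-05) = 1.18 × 10^-6 M
Check: 2.6% ionized — well under 5%, approximation valid.
pH = −log(1.18 × 10^-6) = 5.93

pH = 5.93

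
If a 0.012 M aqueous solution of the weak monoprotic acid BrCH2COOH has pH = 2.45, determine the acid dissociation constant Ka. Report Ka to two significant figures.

Ka = 1.5 × 10^-3

[H+] = 10^(-2.45) = 3.55 × 10^-3 M
At equilibrium [HA] = 0.012 − 3.55 × 10^-3 = 8.45 × 10^-3 M
Ka = [H+][A-]/[HA] = (3.55 × 10^-3)² / 8.45 × 10^-3 = 1.5 × 10^-3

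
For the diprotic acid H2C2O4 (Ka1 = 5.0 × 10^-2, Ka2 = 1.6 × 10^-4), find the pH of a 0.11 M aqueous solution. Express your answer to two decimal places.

Since Ka1 ≫ Ka2, the first ionization dominates [H+].
Ka1 = x²/(0.11 − x) = 5.0 × 10^-2
Solving the quadratic: x = (−Ka1 + √(Ka1² + 4·Ka1·C₀))/2 = 5.33 × 10^-2 M
pH = −log(5.33 × 10^-2) = 1.27

pH = 1.27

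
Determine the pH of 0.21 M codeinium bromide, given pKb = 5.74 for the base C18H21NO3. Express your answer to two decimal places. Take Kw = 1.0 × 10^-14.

C18H22NO3+ is the conjugate acid of the weak base C18H21NO3.
Kb = 10^(−5.74) = 1.82 × 10^-6
Ka = Kw/Kb = 1.0×10^-14 / 1.82 × 10^-6 = 5.49 × 10^-9
Ka = [H+]²/(0.21 − [H+]) = 5.49 × 10^-9
Neglecting [H+] in the denominator: [H+] = √(5.49 × 10^-9 × 0.21) = 3.40 × 10^-5 M
([H+]/C₀ = 0.016% < 5%, so the approximation holds.)
pH = −log[H+] = −log(3.40 × 10^-5) = 4.47

pH = 4.47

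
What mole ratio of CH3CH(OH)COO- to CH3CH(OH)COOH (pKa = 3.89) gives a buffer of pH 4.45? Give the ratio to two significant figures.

ratio = 3.6

pH = pKa + log(r) ⇒ log(r) = 4.45 − 3.89 = +0.56
r = [CH3CH(OH)COO-]/[CH3CH(OH)COOH] = 10^(+0.56) = 3.63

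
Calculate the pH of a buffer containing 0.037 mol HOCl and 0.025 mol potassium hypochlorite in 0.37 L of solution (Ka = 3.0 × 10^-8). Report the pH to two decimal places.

pH = 7.35

pKa = −log(3.0 × 10^-8) = 7.523
Henderson–Hasselbalch: pH = pKa + log([OCl-]/[HOCl]) = 7.523 + log(0.025/0.037)
pH = 7.523 + (-0.170) = 7.35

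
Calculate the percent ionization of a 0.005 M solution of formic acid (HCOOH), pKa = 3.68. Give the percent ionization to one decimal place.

HCOOH ⇌ HCOO- + H+; let x = [H+] at equilibrium.
Ka = 10^(−3.68) = 2.09 × 10^-4
Ka = x²/(C₀ − x); solving the quadratic gives x = 9.23 × 10^-4 M.
Fraction ionized = 9.23 × 10^-4 / 0.005 = 0.1846 → 18.5%

18.5%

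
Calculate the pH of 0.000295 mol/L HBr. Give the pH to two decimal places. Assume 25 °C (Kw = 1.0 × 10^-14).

HBr is a strong acid and dissociates completely, so [H+] = 0.000295 M.
pH = -log(0.000295) = 3.53

pH = 3.53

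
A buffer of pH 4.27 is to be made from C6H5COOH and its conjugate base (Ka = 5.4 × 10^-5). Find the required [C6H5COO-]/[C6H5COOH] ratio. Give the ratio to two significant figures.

ratio = 1.0

pKa = -log(5.4 × 10^-5) = 4.268
pH = pKa + log(r) ⇒ log(r) = 4.27 − 4.268 = +0.002
r = [C6H5COO-]/[C6H5COOH] = 10^(+0.002) = 1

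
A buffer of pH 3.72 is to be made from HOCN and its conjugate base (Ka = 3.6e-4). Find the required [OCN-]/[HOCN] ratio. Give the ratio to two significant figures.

pKa = -log(3.6 × 10^-4) = 3.444
pH = pKa + log(r) ⇒ log(r) = 3.72 − 3.444 = +0.276
r = [OCN-]/[HOCN] = 10^(+0.276) = 1.89

ratio = 1.9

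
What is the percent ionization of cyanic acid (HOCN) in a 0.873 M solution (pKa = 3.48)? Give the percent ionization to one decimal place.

HOCN ⇌ OCN- + H+; let x = [H+] at equilibrium.
Ka = 10^(−3.48) = 3.31 × 10^-4
x ≈ √(Ka·C₀) = √(3.31 × 10^-4 × 0.873) = 1.70 × 10^-2 M
% ionization = x/C₀ × 100% = 1.70 × 10^-2/0.873 × 100% = 1.9%

1.9%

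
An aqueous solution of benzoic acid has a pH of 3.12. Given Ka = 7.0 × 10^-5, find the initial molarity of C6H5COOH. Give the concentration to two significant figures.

[H+] = 10^(-3.12) = 7.59 × 10^-4 M = x
Ka = x²/(C₀ − x) ⇒ C₀ = x + x²/Ka
C₀ = 7.59 × 10^-4 + (7.59 × 10^-4)²/(7.0 × 10^-5) = 8.99 × 10^-3 M

C₀ = 9.0 × 10^-3 M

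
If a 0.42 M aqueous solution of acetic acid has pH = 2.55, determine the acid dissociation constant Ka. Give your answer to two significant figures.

[H+] = 10^(-2.55) = 2.82 × 10^-3 M
At equilibrium [HA] = 0.42 − 2.82 × 10^-3 = 4.17 × 10^-1 M
Ka = [H+][A-]/[HA] = (2.82 × 10^-3)² / 4.17 × 10^-1 = 1.9 × 10^-5

Ka = 1.9 × 10^-5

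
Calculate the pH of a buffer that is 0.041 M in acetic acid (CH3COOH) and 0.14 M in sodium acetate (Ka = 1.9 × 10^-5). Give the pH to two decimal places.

pH = 5.25

pKa = −log(1.9 × 10^-5) = 4.721
Using pH = pKa + log([base]/[acid]) with [base]/[acid] = 0.14/0.041:
pH = 4.721 + (+0.533) = 5.25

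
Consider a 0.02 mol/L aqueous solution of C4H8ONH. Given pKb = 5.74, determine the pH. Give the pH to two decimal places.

C4H8ONH + H2O ⇌ C4H8ONH2+ + OH-
Kb = 10^(−5.74) = 1.82 × 10^-6
Kb = [OH-]²/(0.02 − [OH-]) = 1.82 × 10^-6
Assume [OH-] ≪ 0.02: [OH-] ≈ √(1.82 × 10^-6 × 0.02) = 1.91 × 10^-4 M
pOH = −log(1.91 × 10^-4) = 3.72; pH = 14.00 − 3.72 = 10.28

pH = 10.28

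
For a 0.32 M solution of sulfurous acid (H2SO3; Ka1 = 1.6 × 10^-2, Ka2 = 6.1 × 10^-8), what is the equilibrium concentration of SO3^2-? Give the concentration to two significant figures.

First ionization gives [H+] ≈ [HSO3-] = 6.40 × 10^-2 M.
Second step: Ka2 = [H+][SO3^2-]/[HSO3-] ≈ [SO3^2-] (since [H+] ≈ [HSO3-]).
So [SO3^2-] ≈ Ka2.

6.1 × 10^-8 M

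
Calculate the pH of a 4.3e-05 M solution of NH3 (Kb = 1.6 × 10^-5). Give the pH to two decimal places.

NH3 + H2O ⇌ NH4+ + OH-
From the ICE table, Kb = x²/(4.3e-05 − x) = 1.6 × 10^-5.
x is not negligible relative to C₀; solve x² + 1.6e-05·x − 6.88e-10 = 0.
x = [−1.6e-05 + √(1.6e-05² + 2.75e-09)]/2 = 1.94 × 10^-5 M
pOH = −log(1.94 × 10^-5) = 4.71; pH = 14.00 − 4.71 = 9.29

pH = 9.29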